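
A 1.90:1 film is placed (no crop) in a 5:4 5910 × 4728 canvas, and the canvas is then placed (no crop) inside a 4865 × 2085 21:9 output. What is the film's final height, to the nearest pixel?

1372 px

Inside the 5910×4728 canvas the film is width-limited at 5910.00 × 3110.53.
Second fit — the 5:4 canvas into 4865×2085 spans the height: 2606.25 × 2085.00 (×0.4410 from 5910×4728).
So the film's height is 3110.53 × 0.4410 ≈ 1371.71.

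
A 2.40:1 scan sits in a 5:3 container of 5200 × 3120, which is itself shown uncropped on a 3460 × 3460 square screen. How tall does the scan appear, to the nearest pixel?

2.40:1 in 5200×3120: fills the width, so the scan is 5200.00 × 2166.67.
Second fit — the 5:3 canvas into 3460×3460 spans the width: 3460.00 × 2076.00 (×0.6654 from 5200×3120).
Applying the same ×0.6654: 2166.67 → 1441.67.

1442 px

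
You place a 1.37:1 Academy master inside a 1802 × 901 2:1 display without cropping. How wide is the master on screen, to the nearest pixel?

1.37:1 Academy is narrower than 2:1, so it spans the full height.
Content width = 901 × 1.370 ≈ 1234.37 px.

1234 px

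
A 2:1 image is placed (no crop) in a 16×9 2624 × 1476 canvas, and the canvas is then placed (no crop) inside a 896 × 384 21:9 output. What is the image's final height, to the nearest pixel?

Inside the 2624×1476 canvas the image is width-limited at 2624.00 × 1312.00.
The 16×9 canvas is height-limited in 896×384, giving 682.67 × 384.00; scale factor 0.2602.
So the image's height is 1312.00 × 0.2602 ≈ 341.33.

341 px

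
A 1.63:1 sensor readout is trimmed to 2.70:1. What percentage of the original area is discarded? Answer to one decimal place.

39.6%

The width stays; only height is cut (since 2.70:1 is wider than 1.63:1).
Fraction kept = (1.630)/(2.700) ≈ 60.37%, so 39.63% is lost.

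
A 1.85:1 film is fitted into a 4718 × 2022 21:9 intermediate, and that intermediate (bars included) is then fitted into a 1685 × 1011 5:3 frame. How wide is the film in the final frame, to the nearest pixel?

1336 px

First fit — 1.85:1 into 4718×2022 spans the height: 3740.70 × 2022.00.
Second fit — the 21:9 canvas into 1685×1011 spans the width: 1685.00 × 722.14 (×0.3571 from 4718×2022).
So the film's width is 3740.70 × 0.3571 ≈ 1335.96.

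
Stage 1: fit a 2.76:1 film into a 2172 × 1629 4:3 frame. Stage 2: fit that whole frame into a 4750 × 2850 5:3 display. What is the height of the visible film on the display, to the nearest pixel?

Inside the 2172×1629 canvas the film is width-limited at 2172.00 × 786.96.
The 4:3 canvas is height-limited in 4750×2850, giving 3800.00 × 2850.00; scale factor 1.7495.
The film scales with it: height 786.96 × 1.7495 ≈ 1376.81.

1377 px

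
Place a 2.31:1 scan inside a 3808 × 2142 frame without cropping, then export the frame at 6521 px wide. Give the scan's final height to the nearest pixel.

2823 px

In the 3808×2142 frame the scan fills the width: height = 3808 / 2.310 ≈ 1648.48 px.
Scaling 3808 → 6521 is ×1.7124, so the height becomes 1648.48 × 1.7124 ≈ 2822.94 px.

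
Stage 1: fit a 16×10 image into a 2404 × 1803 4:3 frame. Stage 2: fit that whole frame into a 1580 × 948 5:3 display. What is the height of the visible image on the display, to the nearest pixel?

16×10 in 2404×1803: fills the width, so the image is 2404.00 × 1502.50.
4:3 in 1580×948: fills the height, so the intermediate becomes 1264.00 × 948.00 — a scale of ×0.5258.
So the image's height is 1502.50 × 0.5258 ≈ 790.00.

790 px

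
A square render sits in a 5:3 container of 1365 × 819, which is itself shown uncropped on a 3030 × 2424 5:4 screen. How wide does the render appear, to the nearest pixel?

1818 px

First fit — square into 1365×819 spans the height: 819.00 × 819.00.
The 5:3 canvas is width-limited in 3030×2424, giving 3030.00 × 1818.00; scale factor 2.2198.
The render scales with it: width 819.00 × 2.2198 ≈ 1818.00.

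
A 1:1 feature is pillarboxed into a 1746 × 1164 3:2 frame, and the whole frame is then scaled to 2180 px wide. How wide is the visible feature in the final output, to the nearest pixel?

Fitted into 1746×1164, the feature spans the height; its width is 1164 × 1/1 ≈ 1164.00 px.
Resizing to 2180 px wide multiplies everything by 1.2486: 1164.00 → 1453.33 px.

1453 px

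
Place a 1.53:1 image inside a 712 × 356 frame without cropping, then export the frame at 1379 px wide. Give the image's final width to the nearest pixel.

1055 px

At 712×356 the image is height-limited, so width = 356 × 1.530 ≈ 544.68 px.
Scaling 712 → 1379 is ×1.9368, so the width becomes 544.68 × 1.9368 ≈ 1054.93 px.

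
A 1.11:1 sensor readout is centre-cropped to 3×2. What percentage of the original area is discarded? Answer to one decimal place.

Going from 1.11:1 to 3×2 means cutting height while keeping width.
(1.110)/(1.500) ≈ 0.740 of the area survives, leaving 26.00% discarded.

26.0%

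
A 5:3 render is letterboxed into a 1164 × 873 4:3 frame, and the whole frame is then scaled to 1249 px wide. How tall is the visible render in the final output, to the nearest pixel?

749 px

Fitted into 1164×873, the render spans the width; its height is 1164 × 3/5 ≈ 698.40 px.
The frame scales by 1249/1164 = 1.0730; 698.40 × 1.0730 ≈ 749.40 px.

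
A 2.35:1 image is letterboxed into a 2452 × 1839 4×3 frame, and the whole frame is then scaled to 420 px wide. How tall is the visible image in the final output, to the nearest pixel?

179 px

In the 2452×1839 frame the image fills the width: height = 2452 / 2.350 ≈ 1043.40 px.
Resizing to 420 px wide multiplies everything by 0.1713: 1043.40 → 178.72 px.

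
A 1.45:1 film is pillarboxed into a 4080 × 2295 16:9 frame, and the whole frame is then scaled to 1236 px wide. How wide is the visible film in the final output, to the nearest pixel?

At 4080×2295 the film is height-limited, so width = 2295 × 1.450 ≈ 3327.75 px.
The frame scales by 1236/4080 = 0.3029; 3327.75 × 0.3029 ≈ 1008.11 px.

1008 px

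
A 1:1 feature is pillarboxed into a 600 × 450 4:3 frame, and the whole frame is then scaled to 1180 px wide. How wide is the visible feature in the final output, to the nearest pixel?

885 px

At 600×450 the feature is height-limited, so width = 450 × 1/1 ≈ 450.00 px.
Resizing to 1180 px wide multiplies everything by 1.9667: 450.00 → 885.00 px.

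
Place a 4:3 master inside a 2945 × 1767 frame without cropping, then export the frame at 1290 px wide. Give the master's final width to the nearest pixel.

Fitted into 2945×1767, the master spans the height; its width is 1767 × 4/3 ≈ 2356.00 px.
The frame scales by 1290/2945 = 0.4380; 2356.00 × 0.4380 ≈ 1032.00 px.

1032 px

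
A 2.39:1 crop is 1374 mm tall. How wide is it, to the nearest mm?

Width = 1374 × 2.390 = 3283.86.

3284 mm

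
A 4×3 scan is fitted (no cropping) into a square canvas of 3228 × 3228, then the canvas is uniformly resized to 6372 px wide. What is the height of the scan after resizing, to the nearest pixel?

Fitted into 3228×3228, the scan spans the width; its height is 3228 × 3/4 ≈ 2421.00 px.
Resizing to 6372 px wide multiplies everything by 1.9740: 2421.00 → 4779.00 px.

4779 px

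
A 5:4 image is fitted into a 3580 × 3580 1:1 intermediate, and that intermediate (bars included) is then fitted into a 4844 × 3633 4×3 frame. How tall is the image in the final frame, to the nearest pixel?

First fit — 5:4 into 3580×3580 spans the width: 3580.00 × 2864.00.
1:1 in 4844×3633: fills the height, so the intermediate becomes 3633.00 × 3633.00 — a scale of ×1.0148.
So the image's height is 2864.00 × 1.0148 ≈ 2906.40.

2906 px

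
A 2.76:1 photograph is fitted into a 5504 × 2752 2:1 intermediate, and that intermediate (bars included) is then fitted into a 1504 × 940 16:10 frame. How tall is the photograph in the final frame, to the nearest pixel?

545 px

First fit — 2.76:1 into 5504×2752 spans the width: 5504.00 × 1994.20.
Second fit — the 2:1 canvas into 1504×940 spans the width: 1504.00 × 752.00 (×0.2733 from 5504×2752).
So the photograph's height is 1994.20 × 0.2733 ≈ 544.93.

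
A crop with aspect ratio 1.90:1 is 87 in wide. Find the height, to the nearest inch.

46 in

87 / 1.900 = 45.79.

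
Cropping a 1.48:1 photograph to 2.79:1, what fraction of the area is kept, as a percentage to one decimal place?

53.0%

Going from 1.48:1 to 2.79:1 means cutting height while keeping width.
(1.480)/(2.790) ≈ 0.530 of the area survives.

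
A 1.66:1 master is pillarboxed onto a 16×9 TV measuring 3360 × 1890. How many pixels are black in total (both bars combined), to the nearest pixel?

420714 pixels

Since 1.660 < 1.778, the master is height-limited.
The master is 1890 × 1.660 ≈ 3137.4000 px wide.
Black = 3360 − 3137.4000 = 222.6000 px.
Bar area = 222.6000 × 1890 ≈ 420714 px.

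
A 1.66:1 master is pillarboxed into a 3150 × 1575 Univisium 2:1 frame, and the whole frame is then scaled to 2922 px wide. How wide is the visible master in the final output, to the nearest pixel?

2425 px

Fitted into 3150×1575, the master spans the height; its width is 1575 × 1.660 ≈ 2614.50 px.
Resizing to 2922 px wide multiplies everything by 0.9276: 2614.50 → 2425.26 px.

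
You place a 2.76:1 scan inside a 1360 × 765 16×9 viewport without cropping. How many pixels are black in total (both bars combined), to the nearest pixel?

370255 pixels

2.76:1 is wider than 16×9, so it spans the full width.
Content height = 1360 / 2.760 ≈ 492.7536 px.
765 − 492.7536 = 272.2464 px of bars.
Across the 1360-px span: 272.2464 × 1360 ≈ 370255 px.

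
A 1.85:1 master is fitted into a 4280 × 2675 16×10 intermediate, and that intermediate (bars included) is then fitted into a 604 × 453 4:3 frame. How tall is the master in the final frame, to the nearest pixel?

Inside the 4280×2675 canvas the master is width-limited at 4280.00 × 2313.51.
Second fit — the 16×10 canvas into 604×453 spans the width: 604.00 × 377.50 (×0.1411 from 4280×2675).
So the master's height is 2313.51 × 0.1411 ≈ 326.49.

326 px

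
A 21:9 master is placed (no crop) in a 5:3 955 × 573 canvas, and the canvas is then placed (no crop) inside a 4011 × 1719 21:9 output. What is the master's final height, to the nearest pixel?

Inside the 955×573 canvas the master is width-limited at 955.00 × 409.29.
The 5:3 canvas is height-limited in 4011×1719, giving 2865.00 × 1719.00; scale factor 3.0000.
The master scales with it: height 409.29 × 3.0000 ≈ 1227.86.

1228 px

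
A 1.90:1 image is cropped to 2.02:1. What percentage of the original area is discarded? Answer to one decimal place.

Going from 1.90:1 to 2.02:1 means cutting height while keeping width.
(1.900)/(2.020) ≈ 0.941 of the area survives, leaving 5.94% discarded.

5.9%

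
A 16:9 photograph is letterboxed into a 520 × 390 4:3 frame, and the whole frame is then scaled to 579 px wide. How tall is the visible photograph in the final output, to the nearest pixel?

At 520×390 the photograph is width-limited, so height = 520 × 9/16 ≈ 292.50 px.
Scaling 520 → 579 is ×1.1135, so the height becomes 292.50 × 1.1135 ≈ 325.69 px.

326 px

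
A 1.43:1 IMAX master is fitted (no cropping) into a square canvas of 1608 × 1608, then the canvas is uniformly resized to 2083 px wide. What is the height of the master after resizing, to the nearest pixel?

1457 px

At 1608×1608 the master is width-limited, so height = 1608 / 1.430 ≈ 1124.48 px.
Resizing to 2083 px wide multiplies everything by 1.2954: 1124.48 → 1456.64 px.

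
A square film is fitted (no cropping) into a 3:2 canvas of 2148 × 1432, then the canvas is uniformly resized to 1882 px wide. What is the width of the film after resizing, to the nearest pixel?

1255 px

In the 2148×1432 frame the film fills the height: width = 1432 × 1/1 ≈ 1432.00 px.
Resizing to 1882 px wide multiplies everything by 0.8762: 1432.00 → 1254.67 px.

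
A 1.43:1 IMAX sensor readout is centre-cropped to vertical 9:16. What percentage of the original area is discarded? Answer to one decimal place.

Going from 1.43:1 IMAX to vertical 9:16 means cutting width while keeping height.
Area ratio = (0.562)/(1.430) = 39.34%; the remaining 60.66% is cropped out.

60.7%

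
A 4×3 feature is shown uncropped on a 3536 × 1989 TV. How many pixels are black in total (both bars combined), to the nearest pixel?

1758276 pixels

Since 1.333 < 1.778, the feature is height-limited.
The feature is 1989 × 4/3 ≈ 2652.0000 px wide.
Leftover width: 3536 − 2652.0000 = 884.0000 px.
Bar area = 884.0000 × 1989 ≈ 1758276 px.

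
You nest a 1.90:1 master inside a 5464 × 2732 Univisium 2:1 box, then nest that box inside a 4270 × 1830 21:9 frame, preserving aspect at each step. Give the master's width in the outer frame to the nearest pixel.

1.90:1 in 5464×2732: fills the height, so the master is 5190.80 × 2732.00.
Second fit — the Univisium 2:1 canvas into 4270×1830 spans the height: 3660.00 × 1830.00 (×0.6698 from 5464×2732).
Applying the same ×0.6698: 5190.80 → 3477.00.

3477 px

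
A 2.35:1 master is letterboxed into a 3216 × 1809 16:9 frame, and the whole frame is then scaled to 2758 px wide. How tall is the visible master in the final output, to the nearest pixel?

At 3216×1809 the master is width-limited, so height = 3216 / 2.350 ≈ 1368.51 px.
The frame scales by 2758/3216 = 0.8576; 1368.51 × 0.8576 ≈ 1173.62 px.

1174 px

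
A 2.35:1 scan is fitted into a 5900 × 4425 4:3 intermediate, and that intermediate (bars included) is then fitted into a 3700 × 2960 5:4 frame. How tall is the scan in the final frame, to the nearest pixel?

1574 px

First fit — 2.35:1 into 5900×4425 spans the width: 5900.00 × 2510.64.
The 4:3 canvas is width-limited in 3700×2960, giving 3700.00 × 2775.00; scale factor 0.6271.
Applying the same ×0.6271: 2510.64 → 1574.47.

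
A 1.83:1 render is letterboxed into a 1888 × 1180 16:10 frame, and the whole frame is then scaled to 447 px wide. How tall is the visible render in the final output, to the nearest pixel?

244 px

Fitted into 1888×1180, the render spans the width; its height is 1888 / 1.830 ≈ 1031.69 px.
Scaling 1888 → 447 is ×0.2368, so the height becomes 1031.69 × 0.2368 ≈ 244.26 px.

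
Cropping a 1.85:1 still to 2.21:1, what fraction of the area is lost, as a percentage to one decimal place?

The width stays; only height is cut (since 2.21:1 is wider than 1.85:1).
Area ratio = (1.850)/(2.210) = 83.71%; the remaining 16.29% is cropped out.

16.3%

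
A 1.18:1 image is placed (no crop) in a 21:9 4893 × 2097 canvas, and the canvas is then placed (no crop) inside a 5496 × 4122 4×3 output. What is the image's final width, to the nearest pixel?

Inside the 4893×2097 canvas the image is height-limited at 2474.46 × 2097.00.
21:9 in 5496×4122: fills the width, so the intermediate becomes 5496.00 × 2355.43 — a scale of ×1.1232.
So the image's width is 2474.46 × 1.1232 ≈ 2779.41.

2779 px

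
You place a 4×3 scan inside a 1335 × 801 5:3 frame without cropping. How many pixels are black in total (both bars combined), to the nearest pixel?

213867 pixels

Since 1.333 < 1.667, the scan is height-limited.
Content width = 801 × 4/3 ≈ 1068.0000 px.
Black = 1335 − 1068.0000 = 267.0000 px.
Across the 801-px span: 267.0000 × 801 ≈ 213867 px.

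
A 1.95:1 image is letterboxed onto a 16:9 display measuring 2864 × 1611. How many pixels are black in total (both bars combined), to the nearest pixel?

407496 pixels

1.95:1 is wider than 16:9, so it spans the full width.
The image is 2864 / 1.950 ≈ 1468.7179 px tall.
Leftover height: 1611 − 1468.7179 = 142.2821 px.
Across the 2864-px span: 142.2821 × 2864 ≈ 407496 px.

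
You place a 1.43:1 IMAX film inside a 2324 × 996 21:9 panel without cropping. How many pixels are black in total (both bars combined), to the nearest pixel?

1.43:1 IMAX (1.430) < 21:9 (2.333), so the film fills the height.
The film is 996 × 1.430 ≈ 1424.2800 px wide.
2324 − 1424.2800 = 899.7200 px of bars.
That's 899.7200 × 996 ≈ 896121 black pixels.

896121 pixels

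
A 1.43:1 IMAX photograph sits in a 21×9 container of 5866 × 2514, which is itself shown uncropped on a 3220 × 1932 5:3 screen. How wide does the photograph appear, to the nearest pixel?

1973 px

First fit — 1.43:1 IMAX into 5866×2514 spans the height: 3595.02 × 2514.00.
Second fit — the 21×9 canvas into 3220×1932 spans the width: 3220.00 × 1380.00 (×0.5489 from 5866×2514).
The photograph scales with it: width 3595.02 × 0.5489 ≈ 1973.40.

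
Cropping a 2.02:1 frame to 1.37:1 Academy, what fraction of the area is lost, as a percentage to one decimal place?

1.37:1 Academy is narrower than 2.02:1, so the crop keeps the full height and trims the width.
Area ratio = (1.370)/(2.020) = 67.82%; the remaining 32.18% is cropped out.

32.2%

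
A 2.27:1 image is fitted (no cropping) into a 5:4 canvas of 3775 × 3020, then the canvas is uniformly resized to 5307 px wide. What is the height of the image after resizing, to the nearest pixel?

2338 px

Fitted into 3775×3020, the image spans the width; its height is 3775 / 2.270 ≈ 1663.00 px.
The frame scales by 5307/3775 = 1.4058; 1663.00 × 1.4058 ≈ 2337.89 px.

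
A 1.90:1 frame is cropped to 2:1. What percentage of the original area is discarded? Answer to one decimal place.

5.0%

The width stays; only height is cut (since 2:1 is wider than 1.90:1).
Fraction kept = (1.900)/(2.000) ≈ 95.00%, so 5.00% is lost.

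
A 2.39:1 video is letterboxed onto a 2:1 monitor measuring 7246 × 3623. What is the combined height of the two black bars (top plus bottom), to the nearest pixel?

2.39:1 (2.390) > 2:1 (2.000), so the video fills the width.
Content height = 7246 / 2.390 ≈ 3031.80 px.
Leftover height: 3623 − 3031.80 = 591.20 px.

591 px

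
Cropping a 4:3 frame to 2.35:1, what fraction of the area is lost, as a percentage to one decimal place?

43.3%

2.35:1 is wider than 4:3, so the crop keeps the full width and trims the height.
Fraction kept = (1.333)/(2.350) ≈ 56.74%, so 43.26% is lost.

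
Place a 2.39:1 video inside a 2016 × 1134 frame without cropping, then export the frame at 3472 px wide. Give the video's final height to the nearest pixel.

At 2016×1134 the video is width-limited, so height = 2016 / 2.390 ≈ 843.51 px.
Resizing to 3472 px wide multiplies everything by 1.7222: 843.51 → 1452.72 px.

1453 px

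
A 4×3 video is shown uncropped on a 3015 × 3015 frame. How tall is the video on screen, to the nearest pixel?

4×3 is wider than 1:1, so it spans the full width.
That makes the image 2261.25 px tall (3015 × 3/4).

2261 px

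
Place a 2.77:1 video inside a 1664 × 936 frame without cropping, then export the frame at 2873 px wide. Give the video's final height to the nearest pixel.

Fitted into 1664×936, the video spans the width; its height is 1664 / 2.770 ≈ 600.72 px.
Resizing to 2873 px wide multiplies everything by 1.7266: 600.72 → 1037.18 px.

1037 px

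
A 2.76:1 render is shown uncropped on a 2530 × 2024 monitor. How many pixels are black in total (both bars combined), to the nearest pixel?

2.76:1 (2.760) > 5:4 (1.250), so the render fills the width.
Content height = 2530 / 2.760 ≈ 916.6667 px.
Black = 2024 − 916.6667 = 1107.3333 px.
That's 1107.3333 × 2530 ≈ 2801553 black pixels.

2801553 pixels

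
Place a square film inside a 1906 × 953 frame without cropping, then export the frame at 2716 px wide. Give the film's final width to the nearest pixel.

At 1906×953 the film is height-limited, so width = 953 × 1/1 ≈ 953.00 px.
Resizing to 2716 px wide multiplies everything by 1.4250: 953.00 → 1358.00 px.

1358 px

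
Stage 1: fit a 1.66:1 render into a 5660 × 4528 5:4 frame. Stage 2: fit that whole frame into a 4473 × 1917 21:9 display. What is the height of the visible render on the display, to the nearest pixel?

1444 px

First fit — 1.66:1 into 5660×4528 spans the width: 5660.00 × 3409.64.
5:4 in 4473×1917: fills the height, so the intermediate becomes 2396.25 × 1917.00 — a scale of ×0.4234.
Applying the same ×0.4234: 3409.64 → 1443.52.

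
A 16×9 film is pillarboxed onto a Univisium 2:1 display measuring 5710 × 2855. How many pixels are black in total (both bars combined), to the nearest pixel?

Since 1.778 < 2.000, the film is height-limited.
That makes the image 5075.5556 px wide (2855 × 16/9).
5710 − 5075.5556 = 634.4444 px of bars.
That's 634.4444 × 2855 ≈ 1811339 black pixels.

1811339 pixels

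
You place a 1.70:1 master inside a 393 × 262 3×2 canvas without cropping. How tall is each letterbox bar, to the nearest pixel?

Since 1.700 > 1.500, the master is width-limited.
The master is 393 / 1.700 ≈ 231.18 px tall.
Black = 262 − 231.18 = 30.82 px, or 15.41 per bar.

15 px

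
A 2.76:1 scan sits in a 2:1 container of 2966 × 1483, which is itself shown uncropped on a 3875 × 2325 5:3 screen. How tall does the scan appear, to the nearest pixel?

1404 px

First fit — 2.76:1 into 2966×1483 spans the width: 2966.00 × 1074.64.
The 2:1 canvas is width-limited in 3875×2325, giving 3875.00 × 1937.50; scale factor 1.3065.
The scan scales with it: height 1074.64 × 1.3065 ≈ 1403.99.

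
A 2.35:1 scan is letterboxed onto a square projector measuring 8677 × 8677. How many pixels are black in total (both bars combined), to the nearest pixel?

Since 2.350 > 1.000, the scan is width-limited.
That makes the image 3692.3404 px tall (8677 / 2.350).
Leftover height: 8677 − 3692.3404 = 4984.6596 px.
Across the 8677-px span: 4984.6596 × 8677 ≈ 43251891 px.

43251891 pixels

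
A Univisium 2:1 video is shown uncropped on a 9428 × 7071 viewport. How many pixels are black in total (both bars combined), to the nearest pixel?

Univisium 2:1 (2.000) > 4×3 (1.333), so the video fills the width.
The video is 9428 × 1/2 ≈ 4714.0000 px tall.
Leftover height: 7071 − 4714.0000 = 2357.0000 px.
That's 2357.0000 × 9428 ≈ 22221796 black pixels.

22221796 pixels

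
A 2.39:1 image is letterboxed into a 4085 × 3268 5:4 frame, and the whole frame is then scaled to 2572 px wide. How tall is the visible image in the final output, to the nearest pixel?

In the 4085×3268 frame the image fills the width: height = 4085 / 2.390 ≈ 1709.21 px.
The frame scales by 2572/4085 = 0.6296; 1709.21 × 0.6296 ≈ 1076.15 px.

1076 px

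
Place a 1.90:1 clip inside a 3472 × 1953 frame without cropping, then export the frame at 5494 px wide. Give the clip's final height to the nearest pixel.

2892 px

At 3472×1953 the clip is width-limited, so height = 3472 / 1.900 ≈ 1827.37 px.
Resizing to 5494 px wide multiplies everything by 1.5824: 1827.37 → 2891.58 px.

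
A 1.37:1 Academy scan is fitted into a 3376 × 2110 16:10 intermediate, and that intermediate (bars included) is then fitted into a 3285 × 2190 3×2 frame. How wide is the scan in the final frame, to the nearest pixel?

1.37:1 Academy in 3376×2110: fills the height, so the scan is 2890.70 × 2110.00.
16:10 in 3285×2190: fills the width, so the intermediate becomes 3285.00 × 2053.12 — a scale of ×0.9730.
The scan scales with it: width 2890.70 × 0.9730 ≈ 2812.78.

2813 px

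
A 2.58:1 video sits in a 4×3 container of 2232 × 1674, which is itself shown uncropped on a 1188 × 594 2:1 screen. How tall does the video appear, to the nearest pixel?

307 px

Inside the 2232×1674 canvas the video is width-limited at 2232.00 × 865.12.
Second fit — the 4×3 canvas into 1188×594 spans the height: 792.00 × 594.00 (×0.3548 from 2232×1674).
So the video's height is 865.12 × 0.3548 ≈ 306.98.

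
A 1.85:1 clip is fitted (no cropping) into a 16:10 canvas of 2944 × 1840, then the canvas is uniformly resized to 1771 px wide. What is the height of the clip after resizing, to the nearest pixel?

At 2944×1840 the clip is width-limited, so height = 2944 / 1.850 ≈ 1591.35 px.
Scaling 2944 → 1771 is ×0.6016, so the height becomes 1591.35 × 0.6016 ≈ 957.30 px.

957 px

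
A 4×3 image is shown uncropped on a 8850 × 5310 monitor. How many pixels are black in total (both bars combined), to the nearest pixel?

9398700 pixels

4×3 is narrower than 5:3, so it spans the full height.
Content width = 5310 × 4/3 ≈ 7080.0000 px.
Leftover width: 8850 − 7080.0000 = 1770.0000 px.
That's 1770.0000 × 5310 ≈ 9398700 black pixels.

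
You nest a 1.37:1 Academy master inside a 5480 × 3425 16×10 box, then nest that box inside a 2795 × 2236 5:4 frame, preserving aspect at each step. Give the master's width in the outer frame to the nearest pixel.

2393 px

First fit — 1.37:1 Academy into 5480×3425 spans the height: 4692.25 × 3425.00.
Second fit — the 16×10 canvas into 2795×2236 spans the width: 2795.00 × 1746.88 (×0.5100 from 5480×3425).
Applying the same ×0.5100: 4692.25 → 2393.22.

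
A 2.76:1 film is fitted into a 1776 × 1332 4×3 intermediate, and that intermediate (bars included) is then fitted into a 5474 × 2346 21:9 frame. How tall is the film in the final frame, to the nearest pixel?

1133 px

2.76:1 in 1776×1332: fills the width, so the film is 1776.00 × 643.48.
4×3 in 5474×2346: fills the height, so the intermediate becomes 3128.00 × 2346.00 — a scale of ×1.7613.
Applying the same ×1.7613: 643.48 → 1133.33.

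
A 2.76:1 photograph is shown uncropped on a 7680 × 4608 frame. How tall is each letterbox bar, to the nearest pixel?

2.76:1 (2.760) > 5:3 (1.667), so the photograph fills the width.
That makes the image 2782.61 px tall (7680 / 2.760).
Leftover height: 4608 − 2782.61 = 1825.39 px → 912.70 each side.

913 px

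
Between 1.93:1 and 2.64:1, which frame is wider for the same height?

1.93 and 2.64; 2.64 > 1.93.

2.64:1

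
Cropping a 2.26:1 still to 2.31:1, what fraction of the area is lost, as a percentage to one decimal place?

2.2%

2.31:1 is wider than 2.26:1, so the crop keeps the full width and trims the height.
Fraction kept = (2.260)/(2.310) ≈ 97.84%, so 2.16% is lost.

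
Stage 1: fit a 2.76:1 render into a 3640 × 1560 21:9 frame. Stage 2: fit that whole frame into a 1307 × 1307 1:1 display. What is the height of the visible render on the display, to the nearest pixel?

First fit — 2.76:1 into 3640×1560 spans the width: 3640.00 × 1318.84.
Second fit — the 21:9 canvas into 1307×1307 spans the width: 1307.00 × 560.14 (×0.3591 from 3640×1560).
The render scales with it: height 1318.84 × 0.3591 ≈ 473.55.

474 px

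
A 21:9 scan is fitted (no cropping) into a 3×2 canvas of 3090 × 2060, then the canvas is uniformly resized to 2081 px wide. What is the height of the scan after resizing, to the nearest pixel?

892 px

Fitted into 3090×2060, the scan spans the width; its height is 3090 × 9/21 ≈ 1324.29 px.
The frame scales by 2081/3090 = 0.6735; 1324.29 × 0.6735 ≈ 891.86 px.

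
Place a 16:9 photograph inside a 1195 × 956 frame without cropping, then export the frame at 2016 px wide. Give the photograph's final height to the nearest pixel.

1134 px

In the 1195×956 frame the photograph fills the width: height = 1195 × 9/16 ≈ 672.19 px.
The frame scales by 2016/1195 = 1.6870; 672.19 × 1.6870 ≈ 1134.00 px.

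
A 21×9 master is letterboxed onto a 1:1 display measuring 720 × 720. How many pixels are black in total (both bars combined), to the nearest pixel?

296229 pixels

21×9 is wider than 1:1, so it spans the full width.
The master is 720 × 9/21 ≈ 308.5714 px tall.
Black = 720 − 308.5714 = 411.4286 px.
Across the 720-px span: 411.4286 × 720 ≈ 296229 px.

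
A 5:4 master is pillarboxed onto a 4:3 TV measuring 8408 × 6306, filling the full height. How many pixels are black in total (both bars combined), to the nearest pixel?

3313803 pixels

The master is 6306 × 5/4 ≈ 7882.5000 px wide.
8408 − 7882.5000 = 525.5000 px of bars.
That's 525.5000 × 6306 ≈ 3313803 black pixels.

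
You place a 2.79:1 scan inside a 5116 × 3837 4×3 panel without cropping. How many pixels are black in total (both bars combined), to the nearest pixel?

10248925 pixels

2.79:1 (2.790) > 4×3 (1.333), so the scan fills the width.
Content height = 5116 / 2.790 ≈ 1833.6918 px.
Black = 3837 − 1833.6918 = 2003.3082 px.
Across the 5116-px span: 2003.3082 × 5116 ≈ 10248925 px.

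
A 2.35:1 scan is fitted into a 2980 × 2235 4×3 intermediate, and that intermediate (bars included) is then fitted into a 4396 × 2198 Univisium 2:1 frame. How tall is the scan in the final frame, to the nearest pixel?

1247 px

2.35:1 in 2980×2235: fills the width, so the scan is 2980.00 × 1268.09.
The 4×3 canvas is height-limited in 4396×2198, giving 2930.67 × 2198.00; scale factor 0.9834.
Applying the same ×0.9834: 1268.09 → 1247.09.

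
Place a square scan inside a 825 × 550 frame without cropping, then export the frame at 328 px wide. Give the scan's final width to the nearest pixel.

In the 825×550 frame the scan fills the height: width = 550 × 1/1 ≈ 550.00 px.
Scaling 825 → 328 is ×0.3976, so the width becomes 550.00 × 0.3976 ≈ 218.67 px.

219 px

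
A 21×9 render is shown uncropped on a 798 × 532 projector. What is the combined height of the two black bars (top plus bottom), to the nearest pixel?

190 px

21×9 is wider than 3:2, so it spans the full width.
That makes the image 342.00 px tall (798 × 9/21).
Black = 532 − 342.00 = 190.00 px.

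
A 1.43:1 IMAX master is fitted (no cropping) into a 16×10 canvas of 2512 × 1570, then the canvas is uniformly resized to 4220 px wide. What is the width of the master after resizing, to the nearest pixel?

3772 px

Fitted into 2512×1570, the master spans the height; its width is 1570 × 1.430 ≈ 2245.10 px.
The frame scales by 4220/2512 = 1.6799; 2245.10 × 1.6799 ≈ 3771.62 px.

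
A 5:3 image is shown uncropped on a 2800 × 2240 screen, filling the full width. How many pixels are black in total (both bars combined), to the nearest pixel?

The image is 2800 × 3/5 ≈ 1680.0000 px tall.
2240 − 1680.0000 = 560.0000 px of bars.
Bar area = 560.0000 × 2800 ≈ 1568000 px.

1568000 pixels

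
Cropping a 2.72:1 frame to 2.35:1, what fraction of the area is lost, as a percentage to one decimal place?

13.6%

2.35:1 is narrower than 2.72:1, so the crop keeps the full height and trims the width.
Fraction kept = (2.350)/(2.720) ≈ 86.40%, so 13.60% is lost.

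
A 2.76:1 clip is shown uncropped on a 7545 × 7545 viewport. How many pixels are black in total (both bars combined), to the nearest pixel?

Since 2.760 > 1.000, the clip is width-limited.
That makes the image 2733.6957 px tall (7545 / 2.760).
Black = 7545 − 2733.6957 = 4811.3043 px.
Bar area = 4811.3043 × 7545 ≈ 36301291 px.

36301291 pixels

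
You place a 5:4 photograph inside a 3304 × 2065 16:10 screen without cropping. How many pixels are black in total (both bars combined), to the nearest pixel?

1492479 pixels

5:4 is narrower than 16:10, so it spans the full height.
The photograph is 2065 × 5/4 ≈ 2581.2500 px wide.
3304 − 2581.2500 = 722.7500 px of bars.
Across the 2065-px span: 722.7500 × 2065 ≈ 1492479 px.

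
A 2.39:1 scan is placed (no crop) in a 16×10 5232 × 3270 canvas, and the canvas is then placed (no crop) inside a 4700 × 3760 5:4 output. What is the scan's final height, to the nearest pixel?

1967 px

Inside the 5232×3270 canvas the scan is width-limited at 5232.00 × 2189.12.
Second fit — the 16×10 canvas into 4700×3760 spans the width: 4700.00 × 2937.50 (×0.8983 from 5232×3270).
The scan scales with it: height 2189.12 × 0.8983 ≈ 1966.53.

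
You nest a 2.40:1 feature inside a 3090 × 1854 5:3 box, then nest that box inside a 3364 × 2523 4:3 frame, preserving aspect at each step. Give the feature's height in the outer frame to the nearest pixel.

2.40:1 in 3090×1854: fills the width, so the feature is 3090.00 × 1287.50.
The 5:3 canvas is width-limited in 3364×2523, giving 3364.00 × 2018.40; scale factor 1.0887.
The feature scales with it: height 1287.50 × 1.0887 ≈ 1401.67.

1402 px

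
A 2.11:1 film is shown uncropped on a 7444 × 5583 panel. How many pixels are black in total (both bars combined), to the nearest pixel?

15297702 pixels

2.11:1 (2.110) > 4:3 (1.333), so the film fills the width.
The film is 7444 / 2.110 ≈ 3527.9621 px tall.
Black = 5583 − 3527.9621 = 2055.0379 px.
That's 2055.0379 × 7444 ≈ 15297702 black pixels.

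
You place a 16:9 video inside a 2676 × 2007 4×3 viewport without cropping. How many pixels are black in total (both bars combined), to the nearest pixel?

16:9 (1.778) > 4×3 (1.333), so the video fills the width.
Content height = 2676 × 9/16 ≈ 1505.2500 px.
2007 − 1505.2500 = 501.7500 px of bars.
Across the 2676-px span: 501.7500 × 2676 ≈ 1342683 px.

1342683 pixels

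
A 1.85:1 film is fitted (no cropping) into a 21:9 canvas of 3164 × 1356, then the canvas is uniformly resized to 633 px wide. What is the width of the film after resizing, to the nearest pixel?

502 px

In the 3164×1356 frame the film fills the height: width = 1356 × 1.850 ≈ 2508.60 px.
Scaling 3164 → 633 is ×0.2001, so the width becomes 2508.60 × 0.2001 ≈ 501.88 px.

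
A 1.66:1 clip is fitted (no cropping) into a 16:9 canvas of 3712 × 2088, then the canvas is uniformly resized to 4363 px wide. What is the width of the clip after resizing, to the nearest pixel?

Fitted into 3712×2088, the clip spans the height; its width is 2088 × 1.660 ≈ 3466.08 px.
Scaling 3712 → 4363 is ×1.1754, so the width becomes 3466.08 × 1.1754 ≈ 4073.95 px.

4074 px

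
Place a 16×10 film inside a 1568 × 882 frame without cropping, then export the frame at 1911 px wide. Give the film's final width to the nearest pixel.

Fitted into 1568×882, the film spans the height; its width is 882 × 16/10 ≈ 1411.20 px.
Resizing to 1911 px wide multiplies everything by 1.2188: 1411.20 → 1719.90 px.

1720 px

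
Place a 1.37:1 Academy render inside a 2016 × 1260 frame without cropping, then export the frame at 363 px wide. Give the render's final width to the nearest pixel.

311 px

At 2016×1260 the render is height-limited, so width = 1260 × 1.370 ≈ 1726.20 px.
Resizing to 363 px wide multiplies everything by 0.1801: 1726.20 → 310.82 px.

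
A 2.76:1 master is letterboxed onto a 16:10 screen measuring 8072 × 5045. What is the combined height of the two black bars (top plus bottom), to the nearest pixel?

2120 px

2.76:1 is wider than 16:10, so it spans the full width.
That makes the image 2924.64 px tall (8072 / 2.760).
Black = 5045 − 2924.64 = 2120.36 px.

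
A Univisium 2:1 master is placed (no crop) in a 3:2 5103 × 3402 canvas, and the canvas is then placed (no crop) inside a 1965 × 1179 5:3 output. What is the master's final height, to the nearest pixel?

884 px

Univisium 2:1 in 5103×3402: fills the width, so the master is 5103.00 × 2551.50.
Second fit — the 3:2 canvas into 1965×1179 spans the height: 1768.50 × 1179.00 (×0.3466 from 5103×3402).
So the master's height is 2551.50 × 0.3466 ≈ 884.25.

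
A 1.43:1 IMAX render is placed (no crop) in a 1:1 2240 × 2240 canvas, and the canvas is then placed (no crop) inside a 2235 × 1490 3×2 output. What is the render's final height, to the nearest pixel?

1042 px

1.43:1 IMAX in 2240×2240: fills the width, so the render is 2240.00 × 1566.43.
The 1:1 canvas is height-limited in 2235×1490, giving 1490.00 × 1490.00; scale factor 0.6652.
Applying the same ×0.6652: 1566.43 → 1041.96.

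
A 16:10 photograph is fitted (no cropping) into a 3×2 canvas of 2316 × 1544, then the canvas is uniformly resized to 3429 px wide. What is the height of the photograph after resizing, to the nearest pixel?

In the 2316×1544 frame the photograph fills the width: height = 2316 × 10/16 ≈ 1447.50 px.
The frame scales by 3429/2316 = 1.4806; 1447.50 × 1.4806 ≈ 2143.12 px.

2143 px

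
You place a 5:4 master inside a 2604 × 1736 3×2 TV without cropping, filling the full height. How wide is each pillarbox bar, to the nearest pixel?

217 px

Content width = 1736 × 5/4 ≈ 2170.00 px.
Black = 2604 − 2170.00 = 434.00 px, or 217.00 per bar.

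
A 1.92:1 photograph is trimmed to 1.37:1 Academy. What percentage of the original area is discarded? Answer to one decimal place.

28.6%

1.37:1 Academy is narrower than 1.92:1, so the crop keeps the full height and trims the width.
Fraction kept = (1.370)/(1.920) ≈ 71.35%, so 28.65% is lost.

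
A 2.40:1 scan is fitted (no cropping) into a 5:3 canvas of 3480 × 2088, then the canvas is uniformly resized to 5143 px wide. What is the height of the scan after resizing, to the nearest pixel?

2143 px

Fitted into 3480×2088, the scan spans the width; its height is 3480 / 2.400 ≈ 1450.00 px.
Resizing to 5143 px wide multiplies everything by 1.4779: 1450.00 → 2142.92 px.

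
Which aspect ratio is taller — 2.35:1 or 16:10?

2.35 and 16:10 = 1.6; 2.35 > 1.6. The smaller width-to-height ratio is the taller frame.

16:10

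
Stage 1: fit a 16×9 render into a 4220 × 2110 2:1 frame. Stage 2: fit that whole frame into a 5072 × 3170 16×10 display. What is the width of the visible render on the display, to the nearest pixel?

4508 px

16×9 in 4220×2110: fills the height, so the render is 3751.11 × 2110.00.
Second fit — the 2:1 canvas into 5072×3170 spans the width: 5072.00 × 2536.00 (×1.2019 from 4220×2110).
Applying the same ×1.2019: 3751.11 → 4508.44.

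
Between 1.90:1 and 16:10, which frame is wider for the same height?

1.9 and 16:10 = 1.6; 1.9 > 1.6.

1.90:1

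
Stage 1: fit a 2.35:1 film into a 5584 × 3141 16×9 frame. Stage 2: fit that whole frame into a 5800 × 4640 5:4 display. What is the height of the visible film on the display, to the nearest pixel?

2468 px

2.35:1 in 5584×3141: fills the width, so the film is 5584.00 × 2376.17.
16×9 in 5800×4640: fills the width, so the intermediate becomes 5800.00 × 3262.50 — a scale of ×1.0387.
Applying the same ×1.0387: 2376.17 → 2468.09.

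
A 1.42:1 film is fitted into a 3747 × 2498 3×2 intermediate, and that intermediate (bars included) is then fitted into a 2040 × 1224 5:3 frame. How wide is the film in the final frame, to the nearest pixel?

Inside the 3747×2498 canvas the film is height-limited at 3547.16 × 2498.00.
The 3×2 canvas is height-limited in 2040×1224, giving 1836.00 × 1224.00; scale factor 0.4900.
Applying the same ×0.4900: 3547.16 → 1738.08.

1738 px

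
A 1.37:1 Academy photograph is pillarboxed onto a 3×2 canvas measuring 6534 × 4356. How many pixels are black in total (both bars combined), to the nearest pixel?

2466716 pixels

1.37:1 Academy (1.370) < 3×2 (1.500), so the photograph fills the height.
That makes the image 5967.7200 px wide (4356 × 1.370).
Black = 6534 − 5967.7200 = 566.2800 px.
That's 566.2800 × 4356 ≈ 2466716 black pixels.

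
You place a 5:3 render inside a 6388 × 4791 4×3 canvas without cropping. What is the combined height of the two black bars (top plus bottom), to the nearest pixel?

958 px

5:3 is wider than 4×3, so it spans the full width.
That makes the image 3832.80 px tall (6388 × 3/5).
Leftover height: 4791 − 3832.80 = 958.20 px.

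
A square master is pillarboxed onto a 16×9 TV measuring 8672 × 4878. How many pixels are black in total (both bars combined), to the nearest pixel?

Since 1.000 < 1.778, the master is height-limited.
That makes the image 4878.0000 px wide (4878 × 1/1).
Leftover width: 8672 − 4878.0000 = 3794.0000 px.
Bar area = 3794.0000 × 4878 ≈ 18507132 px.

18507132 pixels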